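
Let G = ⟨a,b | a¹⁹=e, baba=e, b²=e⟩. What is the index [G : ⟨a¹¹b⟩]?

First find ord(a¹¹b) by computing successive powers:
  (a¹¹b)¹ = a¹¹b, (a¹¹b)² = e.
So |⟨a¹¹b⟩| = ord(a¹¹b) = 2. With |G| = 38, by Lagrange [G : ⟨a¹¹b⟩] = 38/2 = 19.

Answer: 19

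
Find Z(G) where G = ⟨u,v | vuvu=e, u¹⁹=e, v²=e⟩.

An element z ∈ Z(G) iff z commutes with every generator.
For example e is central: e·u = u = u·e; e·v = v = v·e.
Whereas u ∉ Z(G) since u·v = uv ≠ u¹⁸v = v·u.
Checking each of the 38 elements this way gives Z(G) = {e}, of order 1.

Answer: {e}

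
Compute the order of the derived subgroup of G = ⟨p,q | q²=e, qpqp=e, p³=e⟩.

G' = [G, G] is generated by all commutators. The generator-pair commutators are: [p, q] = p².
The subgroup they normally generate is {e, p, p²}, of order 3.
Check: |G/G'| = 6/3 = 2 is the order of the abelianisation.

Answer: 3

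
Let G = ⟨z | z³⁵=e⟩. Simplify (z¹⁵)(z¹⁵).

Compute (z¹⁵) · (z¹⁵) by multiplying left to right and reducing via the relations at each step:
  (z¹⁵) · z¹⁵ = z³⁰

Answer: z³⁰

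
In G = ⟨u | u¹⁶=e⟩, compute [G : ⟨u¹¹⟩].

First find ord(u¹¹) by computing successive powers:
  (u¹¹)¹ = u¹¹, (u¹¹)² = u⁶, (u¹¹)³ = u, (u¹¹)⁴ = u¹², (u¹¹)⁵ = u⁷, (u¹¹)⁶ = u², (u¹¹)⁷ = u¹³, (u¹¹)⁸ = u⁸, (u¹¹)⁹ = u³, (u¹¹)¹⁰ = u¹⁴, (u¹¹)¹¹ = u⁹, (u¹¹)¹² = u⁴, (u¹¹)¹³ = u¹⁵, (u¹¹)¹⁴ = u¹⁰, (u¹¹)¹⁵ = u⁵, (u¹¹)¹⁶ = e.
So |⟨u¹¹⟩| = ord(u¹¹) = 16. With |G| = 16, by Lagrange [G : ⟨u¹¹⟩] = 16/16 = 1.

Answer: 1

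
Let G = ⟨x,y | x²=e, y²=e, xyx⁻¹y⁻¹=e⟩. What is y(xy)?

Compute y · (xy) by multiplying left to right and reducing via the relations at each step:
  y · x = xy
  (xy) · y = x

Answer: x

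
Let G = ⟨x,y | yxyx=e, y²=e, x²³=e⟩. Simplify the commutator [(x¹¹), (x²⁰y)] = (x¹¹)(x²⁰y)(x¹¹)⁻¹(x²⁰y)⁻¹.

[(x¹¹), (x²⁰y)] = (x¹¹)·(x²⁰y)·(x¹¹)⁻¹·(x²⁰y)⁻¹.
  (x¹¹) · (x²⁰y) = x⁸y
  (x⁸y) · (x¹²) = x¹⁹y
  (x¹⁹y) · (x²⁰y) = x²²

Answer: x²²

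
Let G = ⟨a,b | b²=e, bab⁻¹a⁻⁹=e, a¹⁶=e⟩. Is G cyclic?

Every cyclic group is abelian. But a·b = ab while b·a = a⁹b, so a·b ≠ b·a and G is not abelian. Hence G is not cyclic.

Answer: No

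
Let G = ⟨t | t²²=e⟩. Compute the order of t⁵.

Compute successive powers until reaching e:
  (t⁵)¹ = t⁵, (t⁵)² = t¹⁰, (t⁵)³ = t¹⁵, (t⁵)⁴ = t²⁰, (t⁵)⁵ = t³, (t⁵)⁶ = t⁸, (t⁵)⁷ = t¹³, (t⁵)⁸ = t¹⁸, (t⁵)⁹ = t, (t⁵)¹⁰ = t⁶, (t⁵)¹¹ = t¹¹, (t⁵)¹² = t¹⁶, (t⁵)¹³ = t²¹, (t⁵)¹⁴ = t⁴, (t⁵)¹⁵ = t⁹, (t⁵)¹⁶ = t¹⁴, (t⁵)¹⁷ = t¹⁹, (t⁵)¹⁸ = t², (t⁵)¹⁹ = t⁷, (t⁵)²⁰ = t¹², (t⁵)²¹ = t¹⁷, (t⁵)²² = e.
The smallest positive k with (t⁵)ᵏ = e is 22.

Answer: 22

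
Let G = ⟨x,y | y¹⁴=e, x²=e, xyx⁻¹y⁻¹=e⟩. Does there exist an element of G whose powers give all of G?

|G| = 28, but the maximum element order in G is 14 < 28. No single element generates all of G, so G is not cyclic.

Answer: No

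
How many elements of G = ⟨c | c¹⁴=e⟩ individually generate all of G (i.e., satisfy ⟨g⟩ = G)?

G is cyclic of order 14. An element generates G iff its order is 14, and a cyclic group of order 14 has exactly φ(14) = 6 such elements.

Answer: 6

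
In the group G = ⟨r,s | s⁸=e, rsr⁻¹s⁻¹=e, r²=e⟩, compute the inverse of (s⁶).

The order of (s⁶) is 4 (smallest k with (s⁶)ᵏ = e), so (s⁶)⁻¹ = (s⁶)³ = s².
Check: (s⁶) · (s²) → (s⁶) · s² = e, giving e as required.

Answer: s²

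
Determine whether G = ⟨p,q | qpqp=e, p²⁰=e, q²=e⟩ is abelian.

p·q = pq but q·p = p¹⁹q, so p·q ≠ q·p and G is not abelian.

Answer: No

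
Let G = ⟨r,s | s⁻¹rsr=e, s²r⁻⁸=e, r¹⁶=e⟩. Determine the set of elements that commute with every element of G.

An element z ∈ Z(G) iff z commutes with every generator.
For example r⁸ is central: (r⁸)·r = r⁹ = r·(r⁸); (r⁸)·s = s⁻¹ = s·(r⁸).
Whereas r ∉ Z(G) since r·s = rs ≠ r⁷s⁻¹ = s·r.
Checking each of the 32 elements this way gives Z(G) = {e, r⁸}, of order 2.

Answer: {e, r⁸}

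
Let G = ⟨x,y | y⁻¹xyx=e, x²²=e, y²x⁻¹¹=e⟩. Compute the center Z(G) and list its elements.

An element z ∈ Z(G) iff z commutes with every generator.
For example x¹¹ is central: (x¹¹)·x = x¹² = x·(x¹¹); (x¹¹)·y = y⁻¹ = y·(x¹¹).
Whereas x ∉ Z(G) since x·y = xy ≠ x¹⁰y⁻¹ = y·x.
Checking each of the 44 elements this way gives Z(G) = {e, x¹¹}, of order 2.

Answer: {e, x¹¹}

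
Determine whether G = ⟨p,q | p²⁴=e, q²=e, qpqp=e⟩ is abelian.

p·q = pq but q·p = p²³q, so p·q ≠ q·p and G is not abelian.

Answer: No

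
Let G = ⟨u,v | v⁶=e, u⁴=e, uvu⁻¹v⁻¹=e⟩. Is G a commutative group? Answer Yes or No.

Each pair of generators commutes: u·v = uv = v·u. Since the generators pairwise commute, every element of G commutes with every other, so G is abelian.

Answer: Yes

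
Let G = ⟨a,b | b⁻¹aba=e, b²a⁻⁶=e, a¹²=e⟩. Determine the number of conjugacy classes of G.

The conjugacy classes (representative and size) are:
  [e] (size 1), [a¹¹] (size 2), [a²] (size 2), [a⁹] (size 2), [a⁴] (size 2), [a⁵] (size 2), [a⁶] (size 1), [a²b] (size 6), [ab] (size 6).
Class equation: 1 + 2 + 2 + 2 + 2 + 2 + 1 + 6 + 6 = 24 = |G|. So G has 9 conjugacy classes.

Answer: 9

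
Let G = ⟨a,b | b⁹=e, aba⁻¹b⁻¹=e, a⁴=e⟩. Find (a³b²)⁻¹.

The order of (a³b²) is 36 (smallest k with (a³b²)ᵏ = e), so (a³b²)⁻¹ = (a³b²)³⁵ = ab⁷.
Check: (a³b²) · (ab⁷) → (a³b²) · a = b²;   (b²) · b⁷ = e, giving e as required.

Answer: ab⁷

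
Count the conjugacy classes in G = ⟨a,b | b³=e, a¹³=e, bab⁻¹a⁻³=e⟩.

The conjugacy classes (representative and size) are:
  [e] (size 1), [a] (size 3), [a⁵] (size 3), [a¹⁰] (size 3), [a⁸] (size 3), [a¹⁰b] (size 13), [a⁷b²] (size 13).
Class equation: 1 + 3 + 3 + 3 + 3 + 13 + 13 = 39 = |G|. So G has 7 conjugacy classes.

Answer: 7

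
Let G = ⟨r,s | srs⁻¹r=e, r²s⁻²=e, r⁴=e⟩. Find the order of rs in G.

Compute successive powers until reaching e:
  (rs)¹ = rs, (rs)² = r², (rs)³ = rs⁻¹, (rs)⁴ = e.
The smallest positive k with (rs)ᵏ = e is 4.

Answer: 4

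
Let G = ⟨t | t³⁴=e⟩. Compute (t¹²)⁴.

Compute successive powers of (t¹²), reducing at each step:
  (t¹²)²: (t¹²) · t¹² = t²⁴
  (t¹²)³: (t²⁴) · t¹² = t²
  (t¹²)⁴: (t²) · t¹² = t¹⁴

Answer: t¹⁴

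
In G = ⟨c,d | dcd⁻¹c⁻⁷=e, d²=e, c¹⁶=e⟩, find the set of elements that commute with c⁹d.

⟨c⁹d⟩ ⊆ C_G(c⁹d) since powers of c⁹d commute with c⁹d; so |C_G(c⁹d)| ≥ |⟨c⁹d⟩| = 4.
By orbit–stabilizer, |C_G(c⁹d)| = |G| / |conj. class of c⁹d| = 32 / 8 = 4.
The 4 elements commuting with c⁹d are {e, c⁸, cd, c⁹d}.

Answer: {e, c⁸, cd, c⁹d}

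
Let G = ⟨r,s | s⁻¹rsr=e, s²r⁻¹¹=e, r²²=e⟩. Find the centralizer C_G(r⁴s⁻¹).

⟨r⁴s⁻¹⟩ ⊆ C_G(r⁴s⁻¹) since powers of r⁴s⁻¹ commute with r⁴s⁻¹; so |C_G(r⁴s⁻¹)| ≥ |⟨r⁴s⁻¹⟩| = 4.
By orbit–stabilizer, |C_G(r⁴s⁻¹)| = |G| / |conj. class of r⁴s⁻¹| = 44 / 11 = 4.
The 4 elements commuting with r⁴s⁻¹ are {e, r¹¹, r⁴s, r⁴s⁻¹}.

Answer: {e, r¹¹, r⁴s, r⁴s⁻¹}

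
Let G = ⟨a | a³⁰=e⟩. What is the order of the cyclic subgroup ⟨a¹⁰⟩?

|⟨a¹⁰⟩| equals the order of a¹⁰. Compute successive powers until reaching e:
  (a¹⁰)¹ = a¹⁰, (a¹⁰)² = a²⁰, (a¹⁰)³ = e.
The smallest positive k with (a¹⁰)ᵏ = e is 3, so |⟨a¹⁰⟩| = 3.

Answer: 3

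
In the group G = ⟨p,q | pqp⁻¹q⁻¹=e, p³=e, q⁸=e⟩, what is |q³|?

Compute successive powers until reaching e:
  (q³)¹ = q³, (q³)² = q⁶, (q³)³ = q, (q³)⁴ = q⁴, (q³)⁵ = q⁷, (q³)⁶ = q², (q³)⁷ = q⁵, (q³)⁸ = e.
The smallest positive k with (q³)ᵏ = e is 8.

Answer: 8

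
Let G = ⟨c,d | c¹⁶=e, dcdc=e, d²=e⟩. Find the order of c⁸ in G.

Compute successive powers until reaching e:
  (c⁸)¹ = c⁸, (c⁸)² = e.
The smallest positive k with (c⁸)ᵏ = e is 2.

Answer: 2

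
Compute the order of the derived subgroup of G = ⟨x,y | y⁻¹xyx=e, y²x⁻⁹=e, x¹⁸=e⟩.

G' = [G, G] is generated by all commutators. The generator-pair commutators are: [x, y] = x².
The subgroup they normally generate is {e, x², x⁴, x⁶, x⁸, x¹⁰, x¹², x¹⁴, x¹⁶}, of order 9.
Check: |G/G'| = 36/9 = 4 is the order of the abelianisation.

Answer: 9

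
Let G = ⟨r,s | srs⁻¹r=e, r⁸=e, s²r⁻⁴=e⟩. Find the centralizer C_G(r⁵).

⟨r⁵⟩ ⊆ C_G(r⁵) since powers of r⁵ commute with r⁵; so |C_G(r⁵)| ≥ |⟨r⁵⟩| = 8.
By orbit–stabilizer, |C_G(r⁵)| = |G| / |conj. class of r⁵| = 16 / 2 = 8.
The 8 elements commuting with r⁵ are {e, r, r², r³, r⁴, r⁵, r⁶, r⁷}.

Answer: {e, r, r², r³, r⁴, r⁵, r⁶, r⁷}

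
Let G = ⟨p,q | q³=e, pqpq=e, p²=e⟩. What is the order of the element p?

Compute successive powers until reaching e:
  p¹ = p, p² = e.
The smallest positive k with pᵏ = e is 2.

Answer: 2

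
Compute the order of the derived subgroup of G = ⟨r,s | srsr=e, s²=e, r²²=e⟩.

G' = [G, G] is generated by all commutators. The generator-pair commutators are: [r, s] = r².
The subgroup they normally generate is {e, r², r⁴, r⁶, r⁸, r¹⁰, r¹², r¹⁴, r¹⁶, r¹⁸, r²⁰}, of order 11.
Check: |G/G'| = 44/11 = 4 is the order of the abelianisation.

Answer: 11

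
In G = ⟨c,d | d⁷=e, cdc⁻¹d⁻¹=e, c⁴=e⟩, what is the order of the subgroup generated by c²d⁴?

|⟨c²d⁴⟩| equals the order of c²d⁴. Compute successive powers until reaching e:
  (c²d⁴)¹ = c²d⁴, (c²d⁴)² = d, (c²d⁴)³ = c²d⁵, (c²d⁴)⁴ = d², (c²d⁴)⁵ = c²d⁶, (c²d⁴)⁶ = d³, (c²d⁴)⁷ = c², (c²d⁴)⁸ = d⁴, (c²d⁴)⁹ = c²d, (c²d⁴)¹⁰ = d⁵, (c²d⁴)¹¹ = c²d², (c²d⁴)¹² = d⁶, (c²d⁴)¹³ = c²d³, (c²d⁴)¹⁴ = e.
The smallest positive k with (c²d⁴)ᵏ = e is 14, so |⟨c²d⁴⟩| = 14.

Answer: 14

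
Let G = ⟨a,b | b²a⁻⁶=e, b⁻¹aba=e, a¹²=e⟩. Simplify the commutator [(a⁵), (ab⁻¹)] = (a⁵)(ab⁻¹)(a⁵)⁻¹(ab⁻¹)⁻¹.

[(a⁵), (ab⁻¹)] = (a⁵)·(ab⁻¹)·(a⁵)⁻¹·(ab⁻¹)⁻¹.
  (a⁵) · (ab⁻¹) = b
  b · (a⁷) = a⁵b
  (a⁵b) · (ab) = a¹⁰

Answer: a¹⁰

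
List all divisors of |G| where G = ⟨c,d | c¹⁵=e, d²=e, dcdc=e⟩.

|G| = 30 = 2 · 3 · 5. By Lagrange's theorem the order of any subgroup divides 30; the divisors of 30 are 1, 2, 3, 5, 6, 10, 15, 30.

Answer: 1, 2, 3, 5, 6, 10, 15, 30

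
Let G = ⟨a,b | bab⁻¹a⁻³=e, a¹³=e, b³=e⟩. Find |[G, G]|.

G' = [G, G] is generated by all commutators. The generator-pair commutators are: [a, b] = a¹¹.
The subgroup they normally generate is {e, a, a², a³, a⁴, a⁵, a⁶, a⁷, a⁸, a⁹, a¹⁰, a¹¹, a¹²}, of order 13.
Check: |G/G'| = 39/13 = 3 is the order of the abelianisation.

Answer: 13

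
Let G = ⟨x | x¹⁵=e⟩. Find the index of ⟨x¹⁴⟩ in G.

First find ord(x¹⁴) by computing successive powers:
  (x¹⁴)¹ = x¹⁴, (x¹⁴)² = x¹³, (x¹⁴)³ = x¹², (x¹⁴)⁴ = x¹¹, (x¹⁴)⁵ = x¹⁰, (x¹⁴)⁶ = x⁹, (x¹⁴)⁷ = x⁸, (x¹⁴)⁸ = x⁷, (x¹⁴)⁹ = x⁶, (x¹⁴)¹⁰ = x⁵, (x¹⁴)¹¹ = x⁴, (x¹⁴)¹² = x³, (x¹⁴)¹³ = x², (x¹⁴)¹⁴ = x, (x¹⁴)¹⁵ = e.
So |⟨x¹⁴⟩| = ord(x¹⁴) = 15. With |G| = 15, by Lagrange [G : ⟨x¹⁴⟩] = 15/15 = 1.

Answer: 1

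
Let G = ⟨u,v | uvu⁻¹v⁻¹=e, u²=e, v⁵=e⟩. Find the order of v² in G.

Compute successive powers until reaching e:
  (v²)¹ = v², (v²)² = v⁴, (v²)³ = v, (v²)⁴ = v³, (v²)⁵ = e.
The smallest positive k with (v²)ᵏ = e is 5.

Answer: 5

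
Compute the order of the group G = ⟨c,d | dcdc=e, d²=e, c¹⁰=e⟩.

Enumerate words in the generators, reducing via the relations: the distinct elements are
  {c, d, e, cd, c², c³, c⁴, c⁵, c⁶, c⁷, c⁸, c⁹, c²d, c³d, c⁴d, c⁵d, c⁶d, c⁷d, c⁸d, c⁹d}.
No further products give new elements, so |G| = 20.

Answer: 20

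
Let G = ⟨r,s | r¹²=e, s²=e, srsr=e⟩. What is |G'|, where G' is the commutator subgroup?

G' = [G, G] is generated by all commutators. The generator-pair commutators are: [r, s] = r².
The subgroup they normally generate is {e, r², r⁴, r⁶, r⁸, r¹⁰}, of order 6.
Check: |G/G'| = 24/6 = 4 is the order of the abelianisation.

Answer: 6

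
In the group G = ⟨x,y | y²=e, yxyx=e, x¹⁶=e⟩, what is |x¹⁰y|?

Compute successive powers until reaching e:
  (x¹⁰y)¹ = x¹⁰y, (x¹⁰y)² = e.
The smallest positive k with (x¹⁰y)ᵏ = e is 2.

Answer: 2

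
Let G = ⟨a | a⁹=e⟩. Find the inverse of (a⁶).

The order of (a⁶) is 3 (smallest k with (a⁶)ᵏ = e), so (a⁶)⁻¹ = (a⁶)² = a³.
Check: (a⁶) · (a³) → (a⁶) · a³ = e, giving e as required.

Answer: a³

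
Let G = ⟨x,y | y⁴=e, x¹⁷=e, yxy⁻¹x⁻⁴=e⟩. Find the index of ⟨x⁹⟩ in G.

First find ord(x⁹) by computing successive powers:
  (x⁹)¹ = x⁹, (x⁹)² = x, (x⁹)³ = x¹⁰, (x⁹)⁴ = x², (x⁹)⁵ = x¹¹, (x⁹)⁶ = x³, (x⁹)⁷ = x¹², (x⁹)⁸ = x⁴, (x⁹)⁹ = x¹³, (x⁹)¹⁰ = x⁵, (x⁹)¹¹ = x¹⁴, (x⁹)¹² = x⁶, (x⁹)¹³ = x¹⁵, (x⁹)¹⁴ = x⁷, (x⁹)¹⁵ = x¹⁶, (x⁹)¹⁶ = x⁸, (x⁹)¹⁷ = e.
So |⟨x⁹⟩| = ord(x⁹) = 17. With |G| = 68, by Lagrange [G : ⟨x⁹⟩] = 68/17 = 4.

Answer: 4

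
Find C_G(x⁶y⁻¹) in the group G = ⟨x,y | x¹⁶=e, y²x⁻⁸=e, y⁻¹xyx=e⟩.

⟨x⁶y⁻¹⟩ ⊆ C_G(x⁶y⁻¹) since powers of x⁶y⁻¹ commute with x⁶y⁻¹; so |C_G(x⁶y⁻¹)| ≥ |⟨x⁶y⁻¹⟩| = 4.
By orbit–stabilizer, |C_G(x⁶y⁻¹)| = |G| / |conj. class of x⁶y⁻¹| = 32 / 8 = 4.
The 4 elements commuting with x⁶y⁻¹ are {e, x⁸, x⁶y, x⁶y⁻¹}.

Answer: {e, x⁸, x⁶y, x⁶y⁻¹}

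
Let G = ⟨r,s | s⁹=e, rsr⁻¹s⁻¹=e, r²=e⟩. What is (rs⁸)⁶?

Compute successive powers of (rs⁸), reducing at each step:
  (rs⁸)²: (rs⁸) · r = s⁸;   (s⁸) · s⁸ = s⁷
  (rs⁸)³: (s⁷) · r = rs⁷;   (rs⁷) · s⁸ = rs⁶
  (rs⁸)⁴: (rs⁶) · r = s⁶;   (s⁶) · s⁸ = s⁵
  (rs⁸)⁵: (s⁵) · r = rs⁵;   (rs⁵) · s⁸ = rs⁴
  (rs⁸)⁶: (rs⁴) · r = s⁴;   (s⁴) · s⁸ = s³

Answer: s³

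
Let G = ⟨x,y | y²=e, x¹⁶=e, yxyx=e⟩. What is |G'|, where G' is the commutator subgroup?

G' = [G, G] is generated by all commutators. The generator-pair commutators are: [x, y] = x².
The subgroup they normally generate is {e, x², x⁴, x⁶, x⁸, x¹⁰, x¹², x¹⁴}, of order 8.
Check: |G/G'| = 32/8 = 4 is the order of the abelianisation.

Answer: 8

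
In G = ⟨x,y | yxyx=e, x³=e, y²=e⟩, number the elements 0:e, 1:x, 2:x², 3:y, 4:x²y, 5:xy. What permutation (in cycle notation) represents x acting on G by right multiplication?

(0 1 2)(3 4 5)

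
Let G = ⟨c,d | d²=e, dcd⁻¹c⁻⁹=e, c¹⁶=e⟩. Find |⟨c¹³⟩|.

|⟨c¹³⟩| equals the order of c¹³. Compute successive powers until reaching e:
  (c¹³)¹ = c¹³, (c¹³)² = c¹⁰, (c¹³)³ = c⁷, (c¹³)⁴ = c⁴, (c¹³)⁵ = c, (c¹³)⁶ = c¹⁴, (c¹³)⁷ = c¹¹, (c¹³)⁸ = c⁸, (c¹³)⁹ = c⁵, (c¹³)¹⁰ = c², (c¹³)¹¹ = c¹⁵, (c¹³)¹² = c¹², (c¹³)¹³ = c⁹, (c¹³)¹⁴ = c⁶, (c¹³)¹⁵ = c³, (c¹³)¹⁶ = e.
The smallest positive k with (c¹³)ᵏ = e is 16, so |⟨c¹³⟩| = 16.

Answer: 16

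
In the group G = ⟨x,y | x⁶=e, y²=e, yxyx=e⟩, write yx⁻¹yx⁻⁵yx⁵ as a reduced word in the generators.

Multiply left to right, reducing at each step:
  y · x⁻¹ = xy
  (xy) · y = x
  x · x⁻⁵ = x²
  (x²) · y = x²y
  (x²y) · x⁵ = x³y

Answer: x³y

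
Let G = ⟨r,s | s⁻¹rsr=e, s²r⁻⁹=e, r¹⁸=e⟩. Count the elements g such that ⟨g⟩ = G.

⟨g⟩ = G would require ord(g) = |G| = 36, but the maximum element order in G is 18 < 36. So G is not cyclic and no single element generates it: the count is 0.

Answer: 0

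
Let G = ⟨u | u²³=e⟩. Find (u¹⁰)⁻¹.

The order of (u¹⁰) is 23 (smallest k with (u¹⁰)ᵏ = e), so (u¹⁰)⁻¹ = (u¹⁰)²² = u¹³.
Check: (u¹⁰) · (u¹³) → (u¹⁰) · u¹³ = e, giving e as required.

Answer: u¹³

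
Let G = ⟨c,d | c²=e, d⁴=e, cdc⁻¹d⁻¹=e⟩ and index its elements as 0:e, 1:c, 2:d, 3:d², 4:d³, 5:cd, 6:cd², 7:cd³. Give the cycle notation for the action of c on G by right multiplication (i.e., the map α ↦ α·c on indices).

(0 1)(2 5)(3 6)(4 7)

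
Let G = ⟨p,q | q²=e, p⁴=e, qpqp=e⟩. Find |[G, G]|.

G' = [G, G] is generated by all commutators. The generator-pair commutators are: [p, q] = p².
The subgroup they normally generate is {e, p²}, of order 2.
Check: |G/G'| = 8/2 = 4 is the order of the abelianisation.

Answer: 2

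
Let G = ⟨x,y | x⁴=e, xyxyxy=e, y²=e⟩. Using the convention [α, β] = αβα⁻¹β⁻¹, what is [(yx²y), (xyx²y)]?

[(yx²y), (xyx²y)] = (yx²y)·(xyx²y)·(yx²y)⁻¹·(xyx²y)⁻¹.
  (yx²y) · (xyx²y) = x³
  (x³) · (yx²y) = x³yx²y
  (x³yx²y) · (xyx²y) = x²

Answer: x²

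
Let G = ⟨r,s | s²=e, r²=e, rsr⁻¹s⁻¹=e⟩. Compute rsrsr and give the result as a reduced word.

Multiply left to right, reducing at each step:
  r · s = rs
  (rs) · r = s
  s · s = e
  e · r = r

Answer: r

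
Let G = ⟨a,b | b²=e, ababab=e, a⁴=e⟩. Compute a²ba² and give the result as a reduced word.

Multiply left to right, reducing at each step:
  (a²) · b = a²b
  (a²b) · a² = a²ba²

Answer: a²ba²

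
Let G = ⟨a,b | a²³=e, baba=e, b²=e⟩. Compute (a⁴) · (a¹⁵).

Compute (a⁴) · (a¹⁵) by multiplying left to right and reducing via the relations at each step:
  (a⁴) · a¹⁵ = a¹⁹

Answer: a¹⁹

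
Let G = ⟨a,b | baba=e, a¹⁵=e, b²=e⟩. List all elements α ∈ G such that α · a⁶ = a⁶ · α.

⟨a⁶⟩ ⊆ C_G(a⁶) since powers of a⁶ commute with a⁶; so |C_G(a⁶)| ≥ |⟨a⁶⟩| = 5.
By orbit–stabilizer, |C_G(a⁶)| = |G| / |conj. class of a⁶| = 30 / 2 = 15.
The 15 elements commuting with a⁶ are {e, a, a², a³, a⁴, a⁵, a⁶, a⁷, a⁸, a⁹, a¹⁰, a¹¹, a¹², a¹³, a¹⁴}.

Answer: {e, a, a², a³, a⁴, a⁵, a⁶, a⁷, a⁸, a⁹, a¹⁰, a¹¹, a¹², a¹³, a¹⁴}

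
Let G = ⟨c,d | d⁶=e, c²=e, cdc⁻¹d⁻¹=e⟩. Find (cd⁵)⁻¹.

The order of (cd⁵) is 6 (smallest k with (cd⁵)ᵏ = e), so (cd⁵)⁻¹ = (cd⁵)⁵ = cd.
Check: (cd⁵) · (cd) → (cd⁵) · c = d⁵;   (d⁵) · d = e, giving e as required.

Answer: cd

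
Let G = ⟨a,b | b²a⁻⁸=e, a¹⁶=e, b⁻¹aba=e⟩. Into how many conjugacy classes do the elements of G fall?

The conjugacy classes (representative and size) are:
  [e] (size 1), [a] (size 2), [a¹⁴] (size 2), [a³] (size 2), [a¹²] (size 2), [a⁵] (size 2), [a¹⁰] (size 2), [a⁷] (size 2), [a⁸] (size 1), [a⁶b] (size 8), [a³b⁻¹] (size 8).
Class equation: 1 + 2 + 2 + 2 + 2 + 2 + 2 + 2 + 1 + 8 + 8 = 32 = |G|. So G has 11 conjugacy classes.

Answer: 11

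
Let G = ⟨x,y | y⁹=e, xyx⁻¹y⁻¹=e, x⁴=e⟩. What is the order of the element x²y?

Compute successive powers until reaching e:
  (x²y)¹ = x²y, (x²y)² = y², (x²y)³ = x²y³, (x²y)⁴ = y⁴, (x²y)⁵ = x²y⁵, (x²y)⁶ = y⁶, (x²y)⁷ = x²y⁷, (x²y)⁸ = y⁸, (x²y)⁹ = x², (x²y)¹⁰ = y, (x²y)¹¹ = x²y², (x²y)¹² = y³, (x²y)¹³ = x²y⁴, (x²y)¹⁴ = y⁵, (x²y)¹⁵ = x²y⁶, (x²y)¹⁶ = y⁷, (x²y)¹⁷ = x²y⁸, (x²y)¹⁸ = e.
The smallest positive k with (x²y)ᵏ = e is 18.

Answer: 18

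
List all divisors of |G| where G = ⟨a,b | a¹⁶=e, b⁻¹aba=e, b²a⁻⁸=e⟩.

|G| = 32 = 2⁵. By Lagrange's theorem the order of any subgroup divides 32; the divisors of 32 are 1, 2, 4, 8, 16, 32.

Answer: 1, 2, 4, 8, 16, 32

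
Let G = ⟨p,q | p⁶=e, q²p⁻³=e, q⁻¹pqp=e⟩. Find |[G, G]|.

G' = [G, G] is generated by all commutators. The generator-pair commutators are: [p, q] = p².
The subgroup they normally generate is {e, p², p⁴}, of order 3.
Check: |G/G'| = 12/3 = 4 is the order of the abelianisation.

Answer: 3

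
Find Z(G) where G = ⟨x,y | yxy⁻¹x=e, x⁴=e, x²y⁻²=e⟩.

An element z ∈ Z(G) iff z commutes with every generator.
For example x² is central: (x²)·x = x³ = x·(x²); (x²)·y = y⁻¹ = y·(x²).
Whereas x ∉ Z(G) since x·y = xy ≠ xy⁻¹ = y·x.
Checking each of the 8 elements this way gives Z(G) = {e, x²}, of order 2.

Answer: {e, x²}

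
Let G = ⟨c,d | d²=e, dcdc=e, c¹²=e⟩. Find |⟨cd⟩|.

|⟨cd⟩| equals the order of cd. Compute successive powers until reaching e:
  (cd)¹ = cd, (cd)² = e.
The smallest positive k with (cd)ᵏ = e is 2, so |⟨cd⟩| = 2.

Answer: 2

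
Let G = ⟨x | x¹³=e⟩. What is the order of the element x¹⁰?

Compute successive powers until reaching e:
  (x¹⁰)¹ = x¹⁰, (x¹⁰)² = x⁷, (x¹⁰)³ = x⁴, (x¹⁰)⁴ = x, (x¹⁰)⁵ = x¹¹, (x¹⁰)⁶ = x⁸, (x¹⁰)⁷ = x⁵, (x¹⁰)⁸ = x², (x¹⁰)⁹ = x¹², (x¹⁰)¹⁰ = x⁹, (x¹⁰)¹¹ = x⁶, (x¹⁰)¹² = x³, (x¹⁰)¹³ = e.
The smallest positive k with (x¹⁰)ᵏ = e is 13.

Answer: 13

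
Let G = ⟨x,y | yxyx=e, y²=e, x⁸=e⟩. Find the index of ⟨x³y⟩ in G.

First find ord(x³y) by computing successive powers:
  (x³y)¹ = x³y, (x³y)² = e.
So |⟨x³y⟩| = ord(x³y) = 2. With |G| = 16, by Lagrange [G : ⟨x³y⟩] = 16/2 = 8.

Answer: 8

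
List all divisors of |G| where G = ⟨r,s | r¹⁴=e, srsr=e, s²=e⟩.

|G| = 28 = 2² · 7. By Lagrange's theorem the order of any subgroup divides 28; the divisors of 28 are 1, 2, 4, 7, 14, 28.

Answer: 1, 2, 4, 7, 14, 28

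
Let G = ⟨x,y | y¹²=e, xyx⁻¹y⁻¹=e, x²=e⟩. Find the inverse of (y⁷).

The order of (y⁷) is 12 (smallest k with (y⁷)ᵏ = e), so (y⁷)⁻¹ = (y⁷)¹¹ = y⁵.
Check: (y⁷) · (y⁵) → (y⁷) · y⁵ = e, giving e as required.

Answer: y⁵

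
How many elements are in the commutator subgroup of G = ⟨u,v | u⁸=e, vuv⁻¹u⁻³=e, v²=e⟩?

G' = [G, G] is generated by all commutators. The generator-pair commutators are: [u, v] = u⁶.
The subgroup they normally generate is {e, u², u⁴, u⁶}, of order 4.
Check: |G/G'| = 16/4 = 4 is the order of the abelianisation.

Answer: 4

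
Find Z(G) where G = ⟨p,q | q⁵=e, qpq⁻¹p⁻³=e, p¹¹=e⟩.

An element z ∈ Z(G) iff z commutes with every generator.
For example e is central: e·p = p = p·e; e·q = q = q·e.
Whereas p ∉ Z(G) since p·q = pq ≠ p³q = q·p.
Checking each of the 55 elements this way gives Z(G) = {e}, of order 1.

Answer: {e}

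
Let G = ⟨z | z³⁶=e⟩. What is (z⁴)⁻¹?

The order of (z⁴) is 9 (smallest k with (z⁴)ᵏ = e), so (z⁴)⁻¹ = (z⁴)⁸ = z³².
Check: (z⁴) · (z³²) → (z⁴) · z³² = e, giving e as required.

Answer: z³²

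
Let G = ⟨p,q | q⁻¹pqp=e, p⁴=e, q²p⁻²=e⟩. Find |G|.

Enumerate words in the generators, reducing via the relations: the distinct elements are
  {e, p, q, pq, p², p³, q⁻¹, pq⁻¹}.
No further products give new elements, so |G| = 8.

Answer: 8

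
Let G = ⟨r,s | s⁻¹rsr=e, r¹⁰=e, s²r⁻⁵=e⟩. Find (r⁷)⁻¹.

The order of (r⁷) is 10 (smallest k with (r⁷)ᵏ = e), so (r⁷)⁻¹ = (r⁷)⁹ = r³.
Check: (r⁷) · (r³) → (r⁷) · r³ = e, giving e as required.

Answer: r³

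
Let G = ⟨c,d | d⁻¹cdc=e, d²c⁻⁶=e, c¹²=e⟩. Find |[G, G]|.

G' = [G, G] is generated by all commutators. The generator-pair commutators are: [c, d] = c².
The subgroup they normally generate is {e, c², c⁴, c⁶, c⁸, c¹⁰}, of order 6.
Check: |G/G'| = 24/6 = 4 is the order of the abelianisation.

Answer: 6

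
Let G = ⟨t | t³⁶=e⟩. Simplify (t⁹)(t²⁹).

Compute (t⁹) · (t²⁹) by multiplying left to right and reducing via the relations at each step:
  (t⁹) · t²⁹ = t²

Answer: t²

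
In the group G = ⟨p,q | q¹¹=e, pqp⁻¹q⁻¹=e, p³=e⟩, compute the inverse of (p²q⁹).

The order of (p²q⁹) is 33 (smallest k with (p²q⁹)ᵏ = e), so (p²q⁹)⁻¹ = (p²q⁹)³² = pq².
Check: (p²q⁹) · (pq²) → (p²q⁹) · p = q⁹;   (q⁹) · q² = e, giving e as required.

Answer: pq²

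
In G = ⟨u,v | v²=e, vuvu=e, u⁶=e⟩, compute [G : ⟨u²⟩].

First find ord(u²) by computing successive powers:
  (u²)¹ = u², (u²)² = u⁴, (u²)³ = e.
So |⟨u²⟩| = ord(u²) = 3. With |G| = 12, by Lagrange [G : ⟨u²⟩] = 12/3 = 4.

Answer: 4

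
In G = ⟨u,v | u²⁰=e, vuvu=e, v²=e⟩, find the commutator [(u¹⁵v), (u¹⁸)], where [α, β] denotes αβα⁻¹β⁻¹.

[(u¹⁵v), (u¹⁸)] = (u¹⁵v)·(u¹⁸)·(u¹⁵v)⁻¹·(u¹⁸)⁻¹.
  (u¹⁵v) · (u¹⁸) = u¹⁷v
  (u¹⁷v) · (u¹⁵v) = u²
  (u²) · (u²) = u⁴

Answer: u⁴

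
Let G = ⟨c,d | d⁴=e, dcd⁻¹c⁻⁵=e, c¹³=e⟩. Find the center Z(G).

An element z ∈ Z(G) iff z commutes with every generator.
For example e is central: e·c = c = c·e; e·d = d = d·e.
Whereas c ∉ Z(G) since c·d = cd ≠ c⁵d = d·c.
Checking each of the 52 elements this way gives Z(G) = {e}, of order 1.

Answer: {e}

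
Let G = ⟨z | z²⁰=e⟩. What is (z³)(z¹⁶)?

Compute (z³) · (z¹⁶) by multiplying left to right and reducing via the relations at each step:
  (z³) · z¹⁶ = z¹⁹

Answer: z¹⁹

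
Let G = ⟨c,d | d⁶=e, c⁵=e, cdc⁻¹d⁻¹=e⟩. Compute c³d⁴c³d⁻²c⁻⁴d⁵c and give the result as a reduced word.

Multiply left to right, reducing at each step:
  (c³) · d⁴ = c³d⁴
  (c³d⁴) · c³ = cd⁴
  (cd⁴) · d⁻² = cd²
  (cd²) · c⁻⁴ = c²d²
  (c²d²) · d⁵ = c²d
  (c²d) · c = c³d

Answer: c³d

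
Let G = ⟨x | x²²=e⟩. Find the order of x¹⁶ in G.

Compute successive powers until reaching e:
  (x¹⁶)¹ = x¹⁶, (x¹⁶)² = x¹⁰, (x¹⁶)³ = x⁴, (x¹⁶)⁴ = x²⁰, (x¹⁶)⁵ = x¹⁴, (x¹⁶)⁶ = x⁸, (x¹⁶)⁷ = x², (x¹⁶)⁸ = x¹⁸, (x¹⁶)⁹ = x¹², (x¹⁶)¹⁰ = x⁶, (x¹⁶)¹¹ = e.
The smallest positive k with (x¹⁶)ᵏ = e is 11.

Answer: 11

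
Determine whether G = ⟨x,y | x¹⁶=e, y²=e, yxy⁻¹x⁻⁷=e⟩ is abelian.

x·y = xy but y·x = x⁷y, so x·y ≠ y·x and G is not abelian.

Answer: No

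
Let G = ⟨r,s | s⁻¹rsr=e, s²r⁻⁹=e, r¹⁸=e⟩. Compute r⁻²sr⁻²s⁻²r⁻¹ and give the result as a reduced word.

Multiply left to right, reducing at each step:
  (r¹⁶) · s = r⁷s⁻¹
  (r⁷s⁻¹) · r⁻² = s
  s · s⁻² = s⁻¹
  (s⁻¹) · r⁻¹ = rs⁻¹

Answer: rs⁻¹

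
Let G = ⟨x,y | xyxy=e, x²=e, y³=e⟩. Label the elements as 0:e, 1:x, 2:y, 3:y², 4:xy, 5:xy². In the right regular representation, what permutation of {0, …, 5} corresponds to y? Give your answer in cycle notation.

(0 2 3)(1 4 5)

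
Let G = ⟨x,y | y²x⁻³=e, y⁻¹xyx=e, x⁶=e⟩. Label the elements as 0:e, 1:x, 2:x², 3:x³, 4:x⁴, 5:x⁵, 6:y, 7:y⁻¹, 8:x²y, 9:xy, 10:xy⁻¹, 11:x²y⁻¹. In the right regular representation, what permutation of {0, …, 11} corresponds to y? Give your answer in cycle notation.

(0 6 3 7)(1 9 4 10)(2 8 5 11)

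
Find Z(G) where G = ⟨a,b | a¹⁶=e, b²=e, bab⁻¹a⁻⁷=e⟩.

An element z ∈ Z(G) iff z commutes with every generator.
For example a⁸ is central: (a⁸)·a = a⁹ = a·(a⁸); (a⁸)·b = a⁸b = b·(a⁸).
Whereas a ∉ Z(G) since a·b = ab ≠ a⁷b = b·a.
Checking each of the 32 elements this way gives Z(G) = {e, a⁸}, of order 2.

Answer: {e, a⁸}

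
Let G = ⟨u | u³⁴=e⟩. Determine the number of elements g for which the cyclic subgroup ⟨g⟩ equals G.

G is cyclic of order 34. An element generates G iff its order is 34, and a cyclic group of order 34 has exactly φ(34) = 16 such elements.

Answer: 16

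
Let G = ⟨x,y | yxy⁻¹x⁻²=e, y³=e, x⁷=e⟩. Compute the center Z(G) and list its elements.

An element z ∈ Z(G) iff z commutes with every generator.
For example e is central: e·x = x = x·e; e·y = y = y·e.
Whereas x ∉ Z(G) since x·y = xy ≠ x²y = y·x.
Checking each of the 21 elements this way gives Z(G) = {e}, of order 1.

Answer: {e}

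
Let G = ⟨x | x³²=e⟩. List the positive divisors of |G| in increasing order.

|G| = 32 = 2⁵. By Lagrange's theorem the order of any subgroup divides 32; the divisors of 32 are 1, 2, 4, 8, 16, 32.

Answer: 1, 2, 4, 8, 16, 32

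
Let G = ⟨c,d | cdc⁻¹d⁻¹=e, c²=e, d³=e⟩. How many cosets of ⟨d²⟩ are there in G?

First find ord(d²) by computing successive powers:
  (d²)¹ = d², (d²)² = d, (d²)³ = e.
So |⟨d²⟩| = ord(d²) = 3. With |G| = 6, by Lagrange [G : ⟨d²⟩] = 6/3 = 2.

Answer: 2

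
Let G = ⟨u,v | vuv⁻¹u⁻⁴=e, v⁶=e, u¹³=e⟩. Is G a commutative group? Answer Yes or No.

u·v = uv but v·u = u⁴v, so u·v ≠ v·u and G is not abelian.

Answer: No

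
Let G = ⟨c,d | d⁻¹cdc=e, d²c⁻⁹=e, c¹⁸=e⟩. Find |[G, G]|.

G' = [G, G] is generated by all commutators. The generator-pair commutators are: [c, d] = c².
The subgroup they normally generate is {e, c², c⁴, c⁶, c⁸, c¹⁰, c¹², c¹⁴, c¹⁶}, of order 9.
Check: |G/G'| = 36/9 = 4 is the order of the abelianisation.

Answer: 9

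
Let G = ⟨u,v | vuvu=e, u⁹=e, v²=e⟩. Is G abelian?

u·v = uv but v·u = u⁸v, so u·v ≠ v·u and G is not abelian.

Answer: No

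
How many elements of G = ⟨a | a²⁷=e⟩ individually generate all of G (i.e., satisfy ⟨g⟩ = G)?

G is cyclic of order 27. An element generates G iff its order is 27, and a cyclic group of order 27 has exactly φ(27) = 18 such elements.

Answer: 18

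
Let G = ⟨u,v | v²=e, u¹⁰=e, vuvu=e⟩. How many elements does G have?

Enumerate words in the generators, reducing via the relations: the distinct elements are
  {e, u, v, uv, u², u³, u⁴, u⁵, u⁶, u⁷, u⁸, u⁹, u²v, u³v, u⁴v, u⁵v, u⁶v, u⁷v, u⁸v, u⁹v}.
No further products give new elements, so |G| = 20.

Answer: 20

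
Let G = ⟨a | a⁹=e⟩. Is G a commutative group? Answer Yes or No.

G has a single generator, so G is cyclic and hence abelian.

Answer: Yes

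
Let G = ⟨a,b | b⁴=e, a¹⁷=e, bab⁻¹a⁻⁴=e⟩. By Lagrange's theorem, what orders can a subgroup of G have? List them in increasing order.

|G| = 68 = 2² · 17. By Lagrange's theorem the order of any subgroup divides 68; the divisors of 68 are 1, 2, 4, 17, 34, 68.

Answer: 1, 2, 4, 17, 34, 68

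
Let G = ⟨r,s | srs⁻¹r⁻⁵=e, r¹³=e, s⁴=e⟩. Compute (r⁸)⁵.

Compute successive powers of (r⁸), reducing at each step:
  (r⁸)²: (r⁸) · r⁸ = r³
  (r⁸)³: (r³) · r⁸ = r¹¹
  (r⁸)⁴: (r¹¹) · r⁸ = r⁶
  (r⁸)⁵: (r⁶) · r⁸ = r

Answer: r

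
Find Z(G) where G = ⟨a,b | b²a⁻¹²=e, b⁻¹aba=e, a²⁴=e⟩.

An element z ∈ Z(G) iff z commutes with every generator.
For example a¹² is central: (a¹²)·a = a¹³ = a·(a¹²); (a¹²)·b = b⁻¹ = b·(a¹²).
Whereas a ∉ Z(G) since a·b = ab ≠ a¹¹b⁻¹ = b·a.
Checking each of the 48 elements this way gives Z(G) = {e, a¹²}, of order 2.

Answer: {e, a¹²}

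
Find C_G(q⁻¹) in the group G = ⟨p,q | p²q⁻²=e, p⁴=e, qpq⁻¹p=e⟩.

⟨q⁻¹⟩ ⊆ C_G(q⁻¹) since powers of q⁻¹ commute with q⁻¹; so |C_G(q⁻¹)| ≥ |⟨q⁻¹⟩| = 4.
By orbit–stabilizer, |C_G(q⁻¹)| = |G| / |conj. class of q⁻¹| = 8 / 2 = 4.
The 4 elements commuting with q⁻¹ are {e, p², q, q⁻¹}.

Answer: {e, p², q, q⁻¹}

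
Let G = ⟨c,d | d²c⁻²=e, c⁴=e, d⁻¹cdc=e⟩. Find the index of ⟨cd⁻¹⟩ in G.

First find ord(cd⁻¹) by computing successive powers:
  (cd⁻¹)¹ = cd⁻¹, (cd⁻¹)² = c², (cd⁻¹)³ = cd, (cd⁻¹)⁴ = e.
So |⟨cd⁻¹⟩| = ord(cd⁻¹) = 4. With |G| = 8, by Lagrange [G : ⟨cd⁻¹⟩] = 8/4 = 2.

Answer: 2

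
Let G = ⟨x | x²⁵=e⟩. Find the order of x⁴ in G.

Compute successive powers until reaching e:
  (x⁴)¹ = x⁴, (x⁴)² = x⁸, (x⁴)³ = x¹², (x⁴)⁴ = x¹⁶, (x⁴)⁵ = x²⁰, (x⁴)⁶ = x²⁴, (x⁴)⁷ = x³, (x⁴)⁸ = x⁷, (x⁴)⁹ = x¹¹, (x⁴)¹⁰ = x¹⁵, (x⁴)¹¹ = x¹⁹, (x⁴)¹² = x²³, (x⁴)¹³ = x², (x⁴)¹⁴ = x⁶, (x⁴)¹⁵ = x¹⁰, (x⁴)¹⁶ = x¹⁴, (x⁴)¹⁷ = x¹⁸, (x⁴)¹⁸ = x²², (x⁴)¹⁹ = x, (x⁴)²⁰ = x⁵, (x⁴)²¹ = x⁹, (x⁴)²² = x¹³, (x⁴)²³ = x¹⁷, (x⁴)²⁴ = x²¹, (x⁴)²⁵ = e.
The smallest positive k with (x⁴)ᵏ = e is 25.

Answer: 25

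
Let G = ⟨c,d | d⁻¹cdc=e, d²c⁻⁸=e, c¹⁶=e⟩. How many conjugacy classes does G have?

The conjugacy classes (representative and size) are:
  [e] (size 1), [c] (size 2), [c¹⁴] (size 2), [c³] (size 2), [c¹²] (size 2), [c⁵] (size 2), [c¹⁰] (size 2), [c⁷] (size 2), [c⁸] (size 1), [c⁶d] (size 8), [c³d⁻¹] (size 8).
Class equation: 1 + 2 + 2 + 2 + 2 + 2 + 2 + 2 + 1 + 8 + 8 = 32 = |G|. So G has 11 conjugacy classes.

Answer: 11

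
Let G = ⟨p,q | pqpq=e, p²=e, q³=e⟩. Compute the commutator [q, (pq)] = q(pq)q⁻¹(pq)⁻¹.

[q, (pq)] = q·(pq)·q⁻¹·(pq)⁻¹.
  q · (pq) = p
  p · (q²) = pq²
  (pq²) · (pq) = q²

Answer: q²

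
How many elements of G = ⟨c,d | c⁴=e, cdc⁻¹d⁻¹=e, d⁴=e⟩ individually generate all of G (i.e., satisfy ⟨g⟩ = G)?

⟨g⟩ = G would require ord(g) = |G| = 16, but the maximum element order in G is 4 < 16. So G is not cyclic and no single element generates it: the count is 0.

Answer: 0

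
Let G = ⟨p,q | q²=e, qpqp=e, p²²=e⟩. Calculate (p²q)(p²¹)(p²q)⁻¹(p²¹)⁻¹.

[(p²q), (p²¹)] = (p²q)·(p²¹)·(p²q)⁻¹·(p²¹)⁻¹.
  (p²q) · (p²¹) = p³q
  (p³q) · (p²q) = p
  p · p = p²

Answer: p²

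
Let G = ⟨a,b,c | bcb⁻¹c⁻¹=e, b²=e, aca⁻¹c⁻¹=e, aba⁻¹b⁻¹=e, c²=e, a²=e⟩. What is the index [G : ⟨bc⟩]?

First find ord(bc) by computing successive powers:
  (bc)¹ = bc, (bc)² = e.
So |⟨bc⟩| = ord(bc) = 2. With |G| = 8, by Lagrange [G : ⟨bc⟩] = 8/2 = 4.

Answer: 4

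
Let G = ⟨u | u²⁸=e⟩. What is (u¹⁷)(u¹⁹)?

Compute (u¹⁷) · (u¹⁹) by multiplying left to right and reducing via the relations at each step:
  (u¹⁷) · u¹⁹ = u⁸

Answer: u⁸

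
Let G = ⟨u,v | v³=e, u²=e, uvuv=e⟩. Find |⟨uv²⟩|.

|⟨uv²⟩| equals the order of uv². Compute successive powers until reaching e:
  (uv²)¹ = uv², (uv²)² = e.
The smallest positive k with (uv²)ᵏ = e is 2, so |⟨uv²⟩| = 2.

Answer: 2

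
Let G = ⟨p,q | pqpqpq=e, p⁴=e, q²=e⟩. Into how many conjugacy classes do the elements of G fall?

The conjugacy classes (representative and size) are:
  [e] (size 1), [p³] (size 6), [p²qp²q] (size 3), [pqp³] (size 6), [qp³] (size 8).
Class equation: 1 + 6 + 3 + 6 + 8 = 24 = |G|. So G has 5 conjugacy classes.

Answer: 5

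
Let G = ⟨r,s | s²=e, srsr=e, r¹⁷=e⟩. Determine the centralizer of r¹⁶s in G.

⟨r¹⁶s⟩ ⊆ C_G(r¹⁶s) since powers of r¹⁶s commute with r¹⁶s; so |C_G(r¹⁶s)| ≥ |⟨r¹⁶s⟩| = 2.
By orbit–stabilizer, |C_G(r¹⁶s)| = |G| / |conj. class of r¹⁶s| = 34 / 17 = 2.
The 2 elements commuting with r¹⁶s are {e, r¹⁶s}.

Answer: {e, r¹⁶s}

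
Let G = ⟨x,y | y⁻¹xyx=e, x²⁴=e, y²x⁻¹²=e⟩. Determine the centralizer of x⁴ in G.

⟨x⁴⟩ ⊆ C_G(x⁴) since powers of x⁴ commute with x⁴; so |C_G(x⁴)| ≥ |⟨x⁴⟩| = 6.
By orbit–stabilizer, |C_G(x⁴)| = |G| / |conj. class of x⁴| = 48 / 2 = 24.
The 24 elements commuting with x⁴ are {e, x, x², x³, x⁴, x⁵, x⁶, x⁷, x⁸, x⁹, x¹⁰, x¹¹, x¹², x¹³, x¹⁴, x¹⁵, x¹⁶, x¹⁷, x¹⁸, x¹⁹, x²⁰, x²¹, x²², x²³}.

Answer: {e, x, x², x³, x⁴, x⁵, x⁶, x⁷, x⁸, x⁹, x¹⁰, x¹¹, x¹², x¹³, x¹⁴, x¹⁵, x¹⁶, x¹⁷, x¹⁸, x¹⁹, x²⁰, x²¹, x²², x²³}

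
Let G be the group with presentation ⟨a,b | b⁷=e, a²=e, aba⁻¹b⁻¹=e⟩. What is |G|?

Enumerate words in the generators, reducing via the relations: the distinct elements are
  {a, b, e, ab, b², b³, b⁴, b⁵, b⁶, ab², ab³, ab⁴, ab⁵, ab⁶}.
No further products give new elements, so |G| = 14.

Answer: 14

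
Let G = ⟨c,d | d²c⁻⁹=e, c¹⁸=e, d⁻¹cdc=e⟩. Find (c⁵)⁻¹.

The order of (c⁵) is 18 (smallest k with (c⁵)ᵏ = e), so (c⁵)⁻¹ = (c⁵)¹⁷ = c¹³.
Check: (c⁵) · (c¹³) → (c⁵) · c¹³ = e, giving e as required.

Answer: c¹³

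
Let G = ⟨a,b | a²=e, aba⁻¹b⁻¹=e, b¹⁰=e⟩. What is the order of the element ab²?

Compute successive powers until reaching e:
  (ab²)¹ = ab², (ab²)² = b⁴, (ab²)³ = ab⁶, (ab²)⁴ = b⁸, (ab²)⁵ = a, (ab²)⁶ = b², (ab²)⁷ = ab⁴, (ab²)⁸ = b⁶, (ab²)⁹ = ab⁸, (ab²)¹⁰ = e.
The smallest positive k with (ab²)ᵏ = e is 10.

Answer: 10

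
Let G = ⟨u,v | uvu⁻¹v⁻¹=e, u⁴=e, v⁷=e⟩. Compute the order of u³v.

Compute successive powers until reaching e:
  (u³v)¹ = u³v, (u³v)² = u²v², (u³v)³ = uv³, (u³v)⁴ = v⁴, (u³v)⁵ = u³v⁵, (u³v)⁶ = u²v⁶, (u³v)⁷ = u, (u³v)⁸ = v, (u³v)⁹ = u³v², (u³v)¹⁰ = u²v³, (u³v)¹¹ = uv⁴, (u³v)¹² = v⁵, (u³v)¹³ = u³v⁶, (u³v)¹⁴ = u², (u³v)¹⁵ = uv, (u³v)¹⁶ = v², (u³v)¹⁷ = u³v³, (u³v)¹⁸ = u²v⁴, (u³v)¹⁹ = uv⁵, (u³v)²⁰ = v⁶, (u³v)²¹ = u³, (u³v)²² = u²v, (u³v)²³ = uv², (u³v)²⁴ = v³, (u³v)²⁵ = u³v⁴, (u³v)²⁶ = u²v⁵, (u³v)²⁷ = uv⁶, (u³v)²⁸ = e.
The smallest positive k with (u³v)ᵏ = e is 28.

Answer: 28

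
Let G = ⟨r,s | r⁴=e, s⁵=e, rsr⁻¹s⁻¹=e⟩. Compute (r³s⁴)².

Compute successive powers of (r³s⁴), reducing at each step:
  (r³s⁴)²: (r³s⁴) · r³ = r²s⁴;   (r²s⁴) · s⁴ = r²s³

Answer: r²s³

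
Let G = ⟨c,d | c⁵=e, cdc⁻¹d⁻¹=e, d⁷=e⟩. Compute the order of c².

Compute successive powers until reaching e:
  (c²)¹ = c², (c²)² = c⁴, (c²)³ = c, (c²)⁴ = c³, (c²)⁵ = e.
The smallest positive k with (c²)ᵏ = e is 5.

Answer: 5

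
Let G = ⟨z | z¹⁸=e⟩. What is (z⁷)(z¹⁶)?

Compute (z⁷) · (z¹⁶) by multiplying left to right and reducing via the relations at each step:
  (z⁷) · z¹⁶ = z⁵

Answer: z⁵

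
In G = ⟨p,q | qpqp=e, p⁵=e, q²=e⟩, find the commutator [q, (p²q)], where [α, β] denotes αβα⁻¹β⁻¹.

[q, (p²q)] = q·(p²q)·q⁻¹·(p²q)⁻¹.
  q · (p²q) = p³
  (p³) · q = p³q
  (p³q) · (p²q) = p

Answer: p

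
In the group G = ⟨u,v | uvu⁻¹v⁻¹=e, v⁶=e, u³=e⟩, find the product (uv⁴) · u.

Compute (uv⁴) · u by multiplying left to right and reducing via the relations at each step:
  (uv⁴) · u = u²v⁴

Answer: u²v⁴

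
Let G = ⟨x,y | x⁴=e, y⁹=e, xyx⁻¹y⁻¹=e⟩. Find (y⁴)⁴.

Compute successive powers of (y⁴), reducing at each step:
  (y⁴)²: (y⁴) · y⁴ = y⁸
  (y⁴)³: (y⁸) · y⁴ = y³
  (y⁴)⁴: (y³) · y⁴ = y⁷

Answer: y⁷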